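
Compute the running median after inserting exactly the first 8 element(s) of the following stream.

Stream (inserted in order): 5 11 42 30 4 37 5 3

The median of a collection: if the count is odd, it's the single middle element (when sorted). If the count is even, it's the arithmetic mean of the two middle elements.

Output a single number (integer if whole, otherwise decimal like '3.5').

Step 1: insert 5 -> lo=[5] (size 1, max 5) hi=[] (size 0) -> median=5
Step 2: insert 11 -> lo=[5] (size 1, max 5) hi=[11] (size 1, min 11) -> median=8
Step 3: insert 42 -> lo=[5, 11] (size 2, max 11) hi=[42] (size 1, min 42) -> median=11
Step 4: insert 30 -> lo=[5, 11] (size 2, max 11) hi=[30, 42] (size 2, min 30) -> median=20.5
Step 5: insert 4 -> lo=[4, 5, 11] (size 3, max 11) hi=[30, 42] (size 2, min 30) -> median=11
Step 6: insert 37 -> lo=[4, 5, 11] (size 3, max 11) hi=[30, 37, 42] (size 3, min 30) -> median=20.5
Step 7: insert 5 -> lo=[4, 5, 5, 11] (size 4, max 11) hi=[30, 37, 42] (size 3, min 30) -> median=11
Step 8: insert 3 -> lo=[3, 4, 5, 5] (size 4, max 5) hi=[11, 30, 37, 42] (size 4, min 11) -> median=8

Answer: 8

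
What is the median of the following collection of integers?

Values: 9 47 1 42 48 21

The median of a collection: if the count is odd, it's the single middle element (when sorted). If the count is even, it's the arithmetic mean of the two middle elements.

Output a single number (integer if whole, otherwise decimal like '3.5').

Answer: 31.5

Derivation:
Step 1: insert 9 -> lo=[9] (size 1, max 9) hi=[] (size 0) -> median=9
Step 2: insert 47 -> lo=[9] (size 1, max 9) hi=[47] (size 1, min 47) -> median=28
Step 3: insert 1 -> lo=[1, 9] (size 2, max 9) hi=[47] (size 1, min 47) -> median=9
Step 4: insert 42 -> lo=[1, 9] (size 2, max 9) hi=[42, 47] (size 2, min 42) -> median=25.5
Step 5: insert 48 -> lo=[1, 9, 42] (size 3, max 42) hi=[47, 48] (size 2, min 47) -> median=42
Step 6: insert 21 -> lo=[1, 9, 21] (size 3, max 21) hi=[42, 47, 48] (size 3, min 42) -> median=31.5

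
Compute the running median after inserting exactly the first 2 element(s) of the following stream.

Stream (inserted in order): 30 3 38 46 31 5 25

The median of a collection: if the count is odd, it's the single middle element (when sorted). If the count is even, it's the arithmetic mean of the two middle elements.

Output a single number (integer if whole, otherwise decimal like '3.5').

Answer: 16.5

Derivation:
Step 1: insert 30 -> lo=[30] (size 1, max 30) hi=[] (size 0) -> median=30
Step 2: insert 3 -> lo=[3] (size 1, max 3) hi=[30] (size 1, min 30) -> median=16.5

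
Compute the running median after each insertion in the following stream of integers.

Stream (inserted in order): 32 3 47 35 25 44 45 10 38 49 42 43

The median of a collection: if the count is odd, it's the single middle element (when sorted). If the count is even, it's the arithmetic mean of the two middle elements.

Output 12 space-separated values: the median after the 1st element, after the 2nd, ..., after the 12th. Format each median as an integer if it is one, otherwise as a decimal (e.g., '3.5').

Answer: 32 17.5 32 33.5 32 33.5 35 33.5 35 36.5 38 40

Derivation:
Step 1: insert 32 -> lo=[32] (size 1, max 32) hi=[] (size 0) -> median=32
Step 2: insert 3 -> lo=[3] (size 1, max 3) hi=[32] (size 1, min 32) -> median=17.5
Step 3: insert 47 -> lo=[3, 32] (size 2, max 32) hi=[47] (size 1, min 47) -> median=32
Step 4: insert 35 -> lo=[3, 32] (size 2, max 32) hi=[35, 47] (size 2, min 35) -> median=33.5
Step 5: insert 25 -> lo=[3, 25, 32] (size 3, max 32) hi=[35, 47] (size 2, min 35) -> median=32
Step 6: insert 44 -> lo=[3, 25, 32] (size 3, max 32) hi=[35, 44, 47] (size 3, min 35) -> median=33.5
Step 7: insert 45 -> lo=[3, 25, 32, 35] (size 4, max 35) hi=[44, 45, 47] (size 3, min 44) -> median=35
Step 8: insert 10 -> lo=[3, 10, 25, 32] (size 4, max 32) hi=[35, 44, 45, 47] (size 4, min 35) -> median=33.5
Step 9: insert 38 -> lo=[3, 10, 25, 32, 35] (size 5, max 35) hi=[38, 44, 45, 47] (size 4, min 38) -> median=35
Step 10: insert 49 -> lo=[3, 10, 25, 32, 35] (size 5, max 35) hi=[38, 44, 45, 47, 49] (size 5, min 38) -> median=36.5
Step 11: insert 42 -> lo=[3, 10, 25, 32, 35, 38] (size 6, max 38) hi=[42, 44, 45, 47, 49] (size 5, min 42) -> median=38
Step 12: insert 43 -> lo=[3, 10, 25, 32, 35, 38] (size 6, max 38) hi=[42, 43, 44, 45, 47, 49] (size 6, min 42) -> median=40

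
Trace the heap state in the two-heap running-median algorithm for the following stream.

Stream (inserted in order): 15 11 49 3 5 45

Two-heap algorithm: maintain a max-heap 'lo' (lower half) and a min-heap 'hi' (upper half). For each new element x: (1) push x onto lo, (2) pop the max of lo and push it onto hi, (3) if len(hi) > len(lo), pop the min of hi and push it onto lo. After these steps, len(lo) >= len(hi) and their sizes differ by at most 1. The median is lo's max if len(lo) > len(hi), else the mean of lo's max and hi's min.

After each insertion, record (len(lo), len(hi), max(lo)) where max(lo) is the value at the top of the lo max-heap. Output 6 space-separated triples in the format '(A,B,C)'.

Answer: (1,0,15) (1,1,11) (2,1,15) (2,2,11) (3,2,11) (3,3,11)

Derivation:
Step 1: insert 15 -> lo=[15] hi=[] -> (len(lo)=1, len(hi)=0, max(lo)=15)
Step 2: insert 11 -> lo=[11] hi=[15] -> (len(lo)=1, len(hi)=1, max(lo)=11)
Step 3: insert 49 -> lo=[11, 15] hi=[49] -> (len(lo)=2, len(hi)=1, max(lo)=15)
Step 4: insert 3 -> lo=[3, 11] hi=[15, 49] -> (len(lo)=2, len(hi)=2, max(lo)=11)
Step 5: insert 5 -> lo=[3, 5, 11] hi=[15, 49] -> (len(lo)=3, len(hi)=2, max(lo)=11)
Step 6: insert 45 -> lo=[3, 5, 11] hi=[15, 45, 49] -> (len(lo)=3, len(hi)=3, max(lo)=11)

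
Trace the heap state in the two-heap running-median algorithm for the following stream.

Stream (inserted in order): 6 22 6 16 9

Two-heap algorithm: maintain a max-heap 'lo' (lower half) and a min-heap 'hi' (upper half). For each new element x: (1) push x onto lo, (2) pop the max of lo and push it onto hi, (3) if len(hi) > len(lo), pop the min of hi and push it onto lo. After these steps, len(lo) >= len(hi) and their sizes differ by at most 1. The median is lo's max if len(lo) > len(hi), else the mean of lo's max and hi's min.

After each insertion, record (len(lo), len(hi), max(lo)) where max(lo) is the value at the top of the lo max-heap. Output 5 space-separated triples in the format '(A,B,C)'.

Step 1: insert 6 -> lo=[6] hi=[] -> (len(lo)=1, len(hi)=0, max(lo)=6)
Step 2: insert 22 -> lo=[6] hi=[22] -> (len(lo)=1, len(hi)=1, max(lo)=6)
Step 3: insert 6 -> lo=[6, 6] hi=[22] -> (len(lo)=2, len(hi)=1, max(lo)=6)
Step 4: insert 16 -> lo=[6, 6] hi=[16, 22] -> (len(lo)=2, len(hi)=2, max(lo)=6)
Step 5: insert 9 -> lo=[6, 6, 9] hi=[16, 22] -> (len(lo)=3, len(hi)=2, max(lo)=9)

Answer: (1,0,6) (1,1,6) (2,1,6) (2,2,6) (3,2,9)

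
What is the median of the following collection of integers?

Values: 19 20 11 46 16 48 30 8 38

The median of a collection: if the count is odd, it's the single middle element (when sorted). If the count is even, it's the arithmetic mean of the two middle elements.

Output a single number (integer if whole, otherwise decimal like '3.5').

Step 1: insert 19 -> lo=[19] (size 1, max 19) hi=[] (size 0) -> median=19
Step 2: insert 20 -> lo=[19] (size 1, max 19) hi=[20] (size 1, min 20) -> median=19.5
Step 3: insert 11 -> lo=[11, 19] (size 2, max 19) hi=[20] (size 1, min 20) -> median=19
Step 4: insert 46 -> lo=[11, 19] (size 2, max 19) hi=[20, 46] (size 2, min 20) -> median=19.5
Step 5: insert 16 -> lo=[11, 16, 19] (size 3, max 19) hi=[20, 46] (size 2, min 20) -> median=19
Step 6: insert 48 -> lo=[11, 16, 19] (size 3, max 19) hi=[20, 46, 48] (size 3, min 20) -> median=19.5
Step 7: insert 30 -> lo=[11, 16, 19, 20] (size 4, max 20) hi=[30, 46, 48] (size 3, min 30) -> median=20
Step 8: insert 8 -> lo=[8, 11, 16, 19] (size 4, max 19) hi=[20, 30, 46, 48] (size 4, min 20) -> median=19.5
Step 9: insert 38 -> lo=[8, 11, 16, 19, 20] (size 5, max 20) hi=[30, 38, 46, 48] (size 4, min 30) -> median=20

Answer: 20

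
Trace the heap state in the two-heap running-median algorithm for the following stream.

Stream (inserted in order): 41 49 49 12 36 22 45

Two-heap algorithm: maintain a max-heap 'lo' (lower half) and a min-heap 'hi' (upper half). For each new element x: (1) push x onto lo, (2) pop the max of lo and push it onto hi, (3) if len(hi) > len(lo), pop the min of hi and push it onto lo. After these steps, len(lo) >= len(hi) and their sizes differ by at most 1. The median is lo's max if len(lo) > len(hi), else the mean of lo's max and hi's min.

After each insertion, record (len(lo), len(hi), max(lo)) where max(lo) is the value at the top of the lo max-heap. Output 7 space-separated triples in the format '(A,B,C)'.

Step 1: insert 41 -> lo=[41] hi=[] -> (len(lo)=1, len(hi)=0, max(lo)=41)
Step 2: insert 49 -> lo=[41] hi=[49] -> (len(lo)=1, len(hi)=1, max(lo)=41)
Step 3: insert 49 -> lo=[41, 49] hi=[49] -> (len(lo)=2, len(hi)=1, max(lo)=49)
Step 4: insert 12 -> lo=[12, 41] hi=[49, 49] -> (len(lo)=2, len(hi)=2, max(lo)=41)
Step 5: insert 36 -> lo=[12, 36, 41] hi=[49, 49] -> (len(lo)=3, len(hi)=2, max(lo)=41)
Step 6: insert 22 -> lo=[12, 22, 36] hi=[41, 49, 49] -> (len(lo)=3, len(hi)=3, max(lo)=36)
Step 7: insert 45 -> lo=[12, 22, 36, 41] hi=[45, 49, 49] -> (len(lo)=4, len(hi)=3, max(lo)=41)

Answer: (1,0,41) (1,1,41) (2,1,49) (2,2,41) (3,2,41) (3,3,36) (4,3,41)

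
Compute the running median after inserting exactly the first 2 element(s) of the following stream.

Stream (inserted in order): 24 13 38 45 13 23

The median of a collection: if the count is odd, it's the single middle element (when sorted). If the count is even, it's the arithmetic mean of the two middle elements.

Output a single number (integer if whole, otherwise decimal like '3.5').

Answer: 18.5

Derivation:
Step 1: insert 24 -> lo=[24] (size 1, max 24) hi=[] (size 0) -> median=24
Step 2: insert 13 -> lo=[13] (size 1, max 13) hi=[24] (size 1, min 24) -> median=18.5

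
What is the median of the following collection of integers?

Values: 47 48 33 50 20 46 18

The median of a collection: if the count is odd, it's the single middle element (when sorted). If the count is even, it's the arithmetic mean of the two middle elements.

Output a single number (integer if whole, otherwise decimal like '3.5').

Step 1: insert 47 -> lo=[47] (size 1, max 47) hi=[] (size 0) -> median=47
Step 2: insert 48 -> lo=[47] (size 1, max 47) hi=[48] (size 1, min 48) -> median=47.5
Step 3: insert 33 -> lo=[33, 47] (size 2, max 47) hi=[48] (size 1, min 48) -> median=47
Step 4: insert 50 -> lo=[33, 47] (size 2, max 47) hi=[48, 50] (size 2, min 48) -> median=47.5
Step 5: insert 20 -> lo=[20, 33, 47] (size 3, max 47) hi=[48, 50] (size 2, min 48) -> median=47
Step 6: insert 46 -> lo=[20, 33, 46] (size 3, max 46) hi=[47, 48, 50] (size 3, min 47) -> median=46.5
Step 7: insert 18 -> lo=[18, 20, 33, 46] (size 4, max 46) hi=[47, 48, 50] (size 3, min 47) -> median=46

Answer: 46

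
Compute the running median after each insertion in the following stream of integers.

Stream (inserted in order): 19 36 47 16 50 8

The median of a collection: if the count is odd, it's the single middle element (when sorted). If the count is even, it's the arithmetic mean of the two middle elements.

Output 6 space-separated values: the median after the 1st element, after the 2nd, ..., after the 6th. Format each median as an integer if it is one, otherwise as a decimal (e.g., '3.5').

Answer: 19 27.5 36 27.5 36 27.5

Derivation:
Step 1: insert 19 -> lo=[19] (size 1, max 19) hi=[] (size 0) -> median=19
Step 2: insert 36 -> lo=[19] (size 1, max 19) hi=[36] (size 1, min 36) -> median=27.5
Step 3: insert 47 -> lo=[19, 36] (size 2, max 36) hi=[47] (size 1, min 47) -> median=36
Step 4: insert 16 -> lo=[16, 19] (size 2, max 19) hi=[36, 47] (size 2, min 36) -> median=27.5
Step 5: insert 50 -> lo=[16, 19, 36] (size 3, max 36) hi=[47, 50] (size 2, min 47) -> median=36
Step 6: insert 8 -> lo=[8, 16, 19] (size 3, max 19) hi=[36, 47, 50] (size 3, min 36) -> median=27.5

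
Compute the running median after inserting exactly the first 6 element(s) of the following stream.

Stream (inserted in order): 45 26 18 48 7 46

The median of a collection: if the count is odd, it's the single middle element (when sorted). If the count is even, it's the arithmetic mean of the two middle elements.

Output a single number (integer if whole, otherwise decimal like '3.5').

Answer: 35.5

Derivation:
Step 1: insert 45 -> lo=[45] (size 1, max 45) hi=[] (size 0) -> median=45
Step 2: insert 26 -> lo=[26] (size 1, max 26) hi=[45] (size 1, min 45) -> median=35.5
Step 3: insert 18 -> lo=[18, 26] (size 2, max 26) hi=[45] (size 1, min 45) -> median=26
Step 4: insert 48 -> lo=[18, 26] (size 2, max 26) hi=[45, 48] (size 2, min 45) -> median=35.5
Step 5: insert 7 -> lo=[7, 18, 26] (size 3, max 26) hi=[45, 48] (size 2, min 45) -> median=26
Step 6: insert 46 -> lo=[7, 18, 26] (size 3, max 26) hi=[45, 46, 48] (size 3, min 45) -> median=35.5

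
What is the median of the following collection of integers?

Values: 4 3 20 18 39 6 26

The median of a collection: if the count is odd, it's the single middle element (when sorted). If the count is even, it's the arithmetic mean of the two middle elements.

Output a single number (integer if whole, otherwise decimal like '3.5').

Answer: 18

Derivation:
Step 1: insert 4 -> lo=[4] (size 1, max 4) hi=[] (size 0) -> median=4
Step 2: insert 3 -> lo=[3] (size 1, max 3) hi=[4] (size 1, min 4) -> median=3.5
Step 3: insert 20 -> lo=[3, 4] (size 2, max 4) hi=[20] (size 1, min 20) -> median=4
Step 4: insert 18 -> lo=[3, 4] (size 2, max 4) hi=[18, 20] (size 2, min 18) -> median=11
Step 5: insert 39 -> lo=[3, 4, 18] (size 3, max 18) hi=[20, 39] (size 2, min 20) -> median=18
Step 6: insert 6 -> lo=[3, 4, 6] (size 3, max 6) hi=[18, 20, 39] (size 3, min 18) -> median=12
Step 7: insert 26 -> lo=[3, 4, 6, 18] (size 4, max 18) hi=[20, 26, 39] (size 3, min 20) -> median=18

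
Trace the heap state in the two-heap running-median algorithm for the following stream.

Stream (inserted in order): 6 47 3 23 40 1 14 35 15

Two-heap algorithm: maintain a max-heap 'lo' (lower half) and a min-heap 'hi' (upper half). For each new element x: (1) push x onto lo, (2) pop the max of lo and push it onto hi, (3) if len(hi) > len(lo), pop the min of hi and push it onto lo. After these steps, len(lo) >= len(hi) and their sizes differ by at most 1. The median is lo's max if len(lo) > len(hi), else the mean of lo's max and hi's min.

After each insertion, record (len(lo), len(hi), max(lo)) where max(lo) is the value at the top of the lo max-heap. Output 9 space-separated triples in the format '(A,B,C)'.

Answer: (1,0,6) (1,1,6) (2,1,6) (2,2,6) (3,2,23) (3,3,6) (4,3,14) (4,4,14) (5,4,15)

Derivation:
Step 1: insert 6 -> lo=[6] hi=[] -> (len(lo)=1, len(hi)=0, max(lo)=6)
Step 2: insert 47 -> lo=[6] hi=[47] -> (len(lo)=1, len(hi)=1, max(lo)=6)
Step 3: insert 3 -> lo=[3, 6] hi=[47] -> (len(lo)=2, len(hi)=1, max(lo)=6)
Step 4: insert 23 -> lo=[3, 6] hi=[23, 47] -> (len(lo)=2, len(hi)=2, max(lo)=6)
Step 5: insert 40 -> lo=[3, 6, 23] hi=[40, 47] -> (len(lo)=3, len(hi)=2, max(lo)=23)
Step 6: insert 1 -> lo=[1, 3, 6] hi=[23, 40, 47] -> (len(lo)=3, len(hi)=3, max(lo)=6)
Step 7: insert 14 -> lo=[1, 3, 6, 14] hi=[23, 40, 47] -> (len(lo)=4, len(hi)=3, max(lo)=14)
Step 8: insert 35 -> lo=[1, 3, 6, 14] hi=[23, 35, 40, 47] -> (len(lo)=4, len(hi)=4, max(lo)=14)
Step 9: insert 15 -> lo=[1, 3, 6, 14, 15] hi=[23, 35, 40, 47] -> (len(lo)=5, len(hi)=4, max(lo)=15)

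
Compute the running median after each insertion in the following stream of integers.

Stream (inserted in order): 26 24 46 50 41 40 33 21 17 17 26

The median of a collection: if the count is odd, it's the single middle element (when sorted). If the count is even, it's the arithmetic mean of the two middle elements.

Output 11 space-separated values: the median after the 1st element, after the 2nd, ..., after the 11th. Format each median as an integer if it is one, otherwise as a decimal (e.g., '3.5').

Answer: 26 25 26 36 41 40.5 40 36.5 33 29.5 26

Derivation:
Step 1: insert 26 -> lo=[26] (size 1, max 26) hi=[] (size 0) -> median=26
Step 2: insert 24 -> lo=[24] (size 1, max 24) hi=[26] (size 1, min 26) -> median=25
Step 3: insert 46 -> lo=[24, 26] (size 2, max 26) hi=[46] (size 1, min 46) -> median=26
Step 4: insert 50 -> lo=[24, 26] (size 2, max 26) hi=[46, 50] (size 2, min 46) -> median=36
Step 5: insert 41 -> lo=[24, 26, 41] (size 3, max 41) hi=[46, 50] (size 2, min 46) -> median=41
Step 6: insert 40 -> lo=[24, 26, 40] (size 3, max 40) hi=[41, 46, 50] (size 3, min 41) -> median=40.5
Step 7: insert 33 -> lo=[24, 26, 33, 40] (size 4, max 40) hi=[41, 46, 50] (size 3, min 41) -> median=40
Step 8: insert 21 -> lo=[21, 24, 26, 33] (size 4, max 33) hi=[40, 41, 46, 50] (size 4, min 40) -> median=36.5
Step 9: insert 17 -> lo=[17, 21, 24, 26, 33] (size 5, max 33) hi=[40, 41, 46, 50] (size 4, min 40) -> median=33
Step 10: insert 17 -> lo=[17, 17, 21, 24, 26] (size 5, max 26) hi=[33, 40, 41, 46, 50] (size 5, min 33) -> median=29.5
Step 11: insert 26 -> lo=[17, 17, 21, 24, 26, 26] (size 6, max 26) hi=[33, 40, 41, 46, 50] (size 5, min 33) -> median=26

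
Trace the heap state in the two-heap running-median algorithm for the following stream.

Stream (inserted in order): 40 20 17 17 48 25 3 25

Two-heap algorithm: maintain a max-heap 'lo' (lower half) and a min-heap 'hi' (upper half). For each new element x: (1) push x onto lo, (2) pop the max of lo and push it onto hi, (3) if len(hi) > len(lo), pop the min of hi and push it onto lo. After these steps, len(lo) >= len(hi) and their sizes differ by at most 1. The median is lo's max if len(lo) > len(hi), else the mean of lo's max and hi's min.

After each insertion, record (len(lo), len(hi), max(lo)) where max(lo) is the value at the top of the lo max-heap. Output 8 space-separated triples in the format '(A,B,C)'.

Step 1: insert 40 -> lo=[40] hi=[] -> (len(lo)=1, len(hi)=0, max(lo)=40)
Step 2: insert 20 -> lo=[20] hi=[40] -> (len(lo)=1, len(hi)=1, max(lo)=20)
Step 3: insert 17 -> lo=[17, 20] hi=[40] -> (len(lo)=2, len(hi)=1, max(lo)=20)
Step 4: insert 17 -> lo=[17, 17] hi=[20, 40] -> (len(lo)=2, len(hi)=2, max(lo)=17)
Step 5: insert 48 -> lo=[17, 17, 20] hi=[40, 48] -> (len(lo)=3, len(hi)=2, max(lo)=20)
Step 6: insert 25 -> lo=[17, 17, 20] hi=[25, 40, 48] -> (len(lo)=3, len(hi)=3, max(lo)=20)
Step 7: insert 3 -> lo=[3, 17, 17, 20] hi=[25, 40, 48] -> (len(lo)=4, len(hi)=3, max(lo)=20)
Step 8: insert 25 -> lo=[3, 17, 17, 20] hi=[25, 25, 40, 48] -> (len(lo)=4, len(hi)=4, max(lo)=20)

Answer: (1,0,40) (1,1,20) (2,1,20) (2,2,17) (3,2,20) (3,3,20) (4,3,20) (4,4,20)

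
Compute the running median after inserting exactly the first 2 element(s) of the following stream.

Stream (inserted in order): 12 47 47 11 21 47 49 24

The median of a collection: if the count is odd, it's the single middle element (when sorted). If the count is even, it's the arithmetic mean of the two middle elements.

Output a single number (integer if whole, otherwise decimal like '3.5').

Step 1: insert 12 -> lo=[12] (size 1, max 12) hi=[] (size 0) -> median=12
Step 2: insert 47 -> lo=[12] (size 1, max 12) hi=[47] (size 1, min 47) -> median=29.5

Answer: 29.5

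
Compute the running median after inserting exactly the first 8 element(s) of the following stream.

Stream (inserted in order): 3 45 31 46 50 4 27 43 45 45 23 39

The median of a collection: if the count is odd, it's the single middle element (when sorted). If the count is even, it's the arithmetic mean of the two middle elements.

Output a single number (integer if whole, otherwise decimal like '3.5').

Answer: 37

Derivation:
Step 1: insert 3 -> lo=[3] (size 1, max 3) hi=[] (size 0) -> median=3
Step 2: insert 45 -> lo=[3] (size 1, max 3) hi=[45] (size 1, min 45) -> median=24
Step 3: insert 31 -> lo=[3, 31] (size 2, max 31) hi=[45] (size 1, min 45) -> median=31
Step 4: insert 46 -> lo=[3, 31] (size 2, max 31) hi=[45, 46] (size 2, min 45) -> median=38
Step 5: insert 50 -> lo=[3, 31, 45] (size 3, max 45) hi=[46, 50] (size 2, min 46) -> median=45
Step 6: insert 4 -> lo=[3, 4, 31] (size 3, max 31) hi=[45, 46, 50] (size 3, min 45) -> median=38
Step 7: insert 27 -> lo=[3, 4, 27, 31] (size 4, max 31) hi=[45, 46, 50] (size 3, min 45) -> median=31
Step 8: insert 43 -> lo=[3, 4, 27, 31] (size 4, max 31) hi=[43, 45, 46, 50] (size 4, min 43) -> median=37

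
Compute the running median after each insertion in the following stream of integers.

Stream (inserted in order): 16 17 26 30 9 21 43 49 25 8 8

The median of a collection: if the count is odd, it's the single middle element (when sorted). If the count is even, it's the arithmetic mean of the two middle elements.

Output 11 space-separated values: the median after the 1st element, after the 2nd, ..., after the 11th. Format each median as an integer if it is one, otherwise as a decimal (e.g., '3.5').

Step 1: insert 16 -> lo=[16] (size 1, max 16) hi=[] (size 0) -> median=16
Step 2: insert 17 -> lo=[16] (size 1, max 16) hi=[17] (size 1, min 17) -> median=16.5
Step 3: insert 26 -> lo=[16, 17] (size 2, max 17) hi=[26] (size 1, min 26) -> median=17
Step 4: insert 30 -> lo=[16, 17] (size 2, max 17) hi=[26, 30] (size 2, min 26) -> median=21.5
Step 5: insert 9 -> lo=[9, 16, 17] (size 3, max 17) hi=[26, 30] (size 2, min 26) -> median=17
Step 6: insert 21 -> lo=[9, 16, 17] (size 3, max 17) hi=[21, 26, 30] (size 3, min 21) -> median=19
Step 7: insert 43 -> lo=[9, 16, 17, 21] (size 4, max 21) hi=[26, 30, 43] (size 3, min 26) -> median=21
Step 8: insert 49 -> lo=[9, 16, 17, 21] (size 4, max 21) hi=[26, 30, 43, 49] (size 4, min 26) -> median=23.5
Step 9: insert 25 -> lo=[9, 16, 17, 21, 25] (size 5, max 25) hi=[26, 30, 43, 49] (size 4, min 26) -> median=25
Step 10: insert 8 -> lo=[8, 9, 16, 17, 21] (size 5, max 21) hi=[25, 26, 30, 43, 49] (size 5, min 25) -> median=23
Step 11: insert 8 -> lo=[8, 8, 9, 16, 17, 21] (size 6, max 21) hi=[25, 26, 30, 43, 49] (size 5, min 25) -> median=21

Answer: 16 16.5 17 21.5 17 19 21 23.5 25 23 21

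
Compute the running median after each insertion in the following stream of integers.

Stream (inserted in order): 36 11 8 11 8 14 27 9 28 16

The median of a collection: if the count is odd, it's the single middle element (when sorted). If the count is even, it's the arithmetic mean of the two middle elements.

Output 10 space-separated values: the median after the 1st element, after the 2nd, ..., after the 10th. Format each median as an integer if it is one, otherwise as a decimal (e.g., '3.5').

Answer: 36 23.5 11 11 11 11 11 11 11 12.5

Derivation:
Step 1: insert 36 -> lo=[36] (size 1, max 36) hi=[] (size 0) -> median=36
Step 2: insert 11 -> lo=[11] (size 1, max 11) hi=[36] (size 1, min 36) -> median=23.5
Step 3: insert 8 -> lo=[8, 11] (size 2, max 11) hi=[36] (size 1, min 36) -> median=11
Step 4: insert 11 -> lo=[8, 11] (size 2, max 11) hi=[11, 36] (size 2, min 11) -> median=11
Step 5: insert 8 -> lo=[8, 8, 11] (size 3, max 11) hi=[11, 36] (size 2, min 11) -> median=11
Step 6: insert 14 -> lo=[8, 8, 11] (size 3, max 11) hi=[11, 14, 36] (size 3, min 11) -> median=11
Step 7: insert 27 -> lo=[8, 8, 11, 11] (size 4, max 11) hi=[14, 27, 36] (size 3, min 14) -> median=11
Step 8: insert 9 -> lo=[8, 8, 9, 11] (size 4, max 11) hi=[11, 14, 27, 36] (size 4, min 11) -> median=11
Step 9: insert 28 -> lo=[8, 8, 9, 11, 11] (size 5, max 11) hi=[14, 27, 28, 36] (size 4, min 14) -> median=11
Step 10: insert 16 -> lo=[8, 8, 9, 11, 11] (size 5, max 11) hi=[14, 16, 27, 28, 36] (size 5, min 14) -> median=12.5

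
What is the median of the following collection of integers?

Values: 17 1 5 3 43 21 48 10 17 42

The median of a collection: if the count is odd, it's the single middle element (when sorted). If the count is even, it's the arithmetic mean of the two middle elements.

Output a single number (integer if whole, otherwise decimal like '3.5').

Answer: 17

Derivation:
Step 1: insert 17 -> lo=[17] (size 1, max 17) hi=[] (size 0) -> median=17
Step 2: insert 1 -> lo=[1] (size 1, max 1) hi=[17] (size 1, min 17) -> median=9
Step 3: insert 5 -> lo=[1, 5] (size 2, max 5) hi=[17] (size 1, min 17) -> median=5
Step 4: insert 3 -> lo=[1, 3] (size 2, max 3) hi=[5, 17] (size 2, min 5) -> median=4
Step 5: insert 43 -> lo=[1, 3, 5] (size 3, max 5) hi=[17, 43] (size 2, min 17) -> median=5
Step 6: insert 21 -> lo=[1, 3, 5] (size 3, max 5) hi=[17, 21, 43] (size 3, min 17) -> median=11
Step 7: insert 48 -> lo=[1, 3, 5, 17] (size 4, max 17) hi=[21, 43, 48] (size 3, min 21) -> median=17
Step 8: insert 10 -> lo=[1, 3, 5, 10] (size 4, max 10) hi=[17, 21, 43, 48] (size 4, min 17) -> median=13.5
Step 9: insert 17 -> lo=[1, 3, 5, 10, 17] (size 5, max 17) hi=[17, 21, 43, 48] (size 4, min 17) -> median=17
Step 10: insert 42 -> lo=[1, 3, 5, 10, 17] (size 5, max 17) hi=[17, 21, 42, 43, 48] (size 5, min 17) -> median=17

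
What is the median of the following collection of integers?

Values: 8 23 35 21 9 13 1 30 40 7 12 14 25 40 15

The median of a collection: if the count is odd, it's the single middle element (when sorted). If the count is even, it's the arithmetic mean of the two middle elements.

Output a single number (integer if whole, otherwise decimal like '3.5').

Step 1: insert 8 -> lo=[8] (size 1, max 8) hi=[] (size 0) -> median=8
Step 2: insert 23 -> lo=[8] (size 1, max 8) hi=[23] (size 1, min 23) -> median=15.5
Step 3: insert 35 -> lo=[8, 23] (size 2, max 23) hi=[35] (size 1, min 35) -> median=23
Step 4: insert 21 -> lo=[8, 21] (size 2, max 21) hi=[23, 35] (size 2, min 23) -> median=22
Step 5: insert 9 -> lo=[8, 9, 21] (size 3, max 21) hi=[23, 35] (size 2, min 23) -> median=21
Step 6: insert 13 -> lo=[8, 9, 13] (size 3, max 13) hi=[21, 23, 35] (size 3, min 21) -> median=17
Step 7: insert 1 -> lo=[1, 8, 9, 13] (size 4, max 13) hi=[21, 23, 35] (size 3, min 21) -> median=13
Step 8: insert 30 -> lo=[1, 8, 9, 13] (size 4, max 13) hi=[21, 23, 30, 35] (size 4, min 21) -> median=17
Step 9: insert 40 -> lo=[1, 8, 9, 13, 21] (size 5, max 21) hi=[23, 30, 35, 40] (size 4, min 23) -> median=21
Step 10: insert 7 -> lo=[1, 7, 8, 9, 13] (size 5, max 13) hi=[21, 23, 30, 35, 40] (size 5, min 21) -> median=17
Step 11: insert 12 -> lo=[1, 7, 8, 9, 12, 13] (size 6, max 13) hi=[21, 23, 30, 35, 40] (size 5, min 21) -> median=13
Step 12: insert 14 -> lo=[1, 7, 8, 9, 12, 13] (size 6, max 13) hi=[14, 21, 23, 30, 35, 40] (size 6, min 14) -> median=13.5
Step 13: insert 25 -> lo=[1, 7, 8, 9, 12, 13, 14] (size 7, max 14) hi=[21, 23, 25, 30, 35, 40] (size 6, min 21) -> median=14
Step 14: insert 40 -> lo=[1, 7, 8, 9, 12, 13, 14] (size 7, max 14) hi=[21, 23, 25, 30, 35, 40, 40] (size 7, min 21) -> median=17.5
Step 15: insert 15 -> lo=[1, 7, 8, 9, 12, 13, 14, 15] (size 8, max 15) hi=[21, 23, 25, 30, 35, 40, 40] (size 7, min 21) -> median=15

Answer: 15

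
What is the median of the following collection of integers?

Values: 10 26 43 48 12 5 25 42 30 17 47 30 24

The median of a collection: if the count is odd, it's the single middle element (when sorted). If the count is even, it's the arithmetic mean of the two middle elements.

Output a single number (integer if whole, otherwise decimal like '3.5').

Step 1: insert 10 -> lo=[10] (size 1, max 10) hi=[] (size 0) -> median=10
Step 2: insert 26 -> lo=[10] (size 1, max 10) hi=[26] (size 1, min 26) -> median=18
Step 3: insert 43 -> lo=[10, 26] (size 2, max 26) hi=[43] (size 1, min 43) -> median=26
Step 4: insert 48 -> lo=[10, 26] (size 2, max 26) hi=[43, 48] (size 2, min 43) -> median=34.5
Step 5: insert 12 -> lo=[10, 12, 26] (size 3, max 26) hi=[43, 48] (size 2, min 43) -> median=26
Step 6: insert 5 -> lo=[5, 10, 12] (size 3, max 12) hi=[26, 43, 48] (size 3, min 26) -> median=19
Step 7: insert 25 -> lo=[5, 10, 12, 25] (size 4, max 25) hi=[26, 43, 48] (size 3, min 26) -> median=25
Step 8: insert 42 -> lo=[5, 10, 12, 25] (size 4, max 25) hi=[26, 42, 43, 48] (size 4, min 26) -> median=25.5
Step 9: insert 30 -> lo=[5, 10, 12, 25, 26] (size 5, max 26) hi=[30, 42, 43, 48] (size 4, min 30) -> median=26
Step 10: insert 17 -> lo=[5, 10, 12, 17, 25] (size 5, max 25) hi=[26, 30, 42, 43, 48] (size 5, min 26) -> median=25.5
Step 11: insert 47 -> lo=[5, 10, 12, 17, 25, 26] (size 6, max 26) hi=[30, 42, 43, 47, 48] (size 5, min 30) -> median=26
Step 12: insert 30 -> lo=[5, 10, 12, 17, 25, 26] (size 6, max 26) hi=[30, 30, 42, 43, 47, 48] (size 6, min 30) -> median=28
Step 13: insert 24 -> lo=[5, 10, 12, 17, 24, 25, 26] (size 7, max 26) hi=[30, 30, 42, 43, 47, 48] (size 6, min 30) -> median=26

Answer: 26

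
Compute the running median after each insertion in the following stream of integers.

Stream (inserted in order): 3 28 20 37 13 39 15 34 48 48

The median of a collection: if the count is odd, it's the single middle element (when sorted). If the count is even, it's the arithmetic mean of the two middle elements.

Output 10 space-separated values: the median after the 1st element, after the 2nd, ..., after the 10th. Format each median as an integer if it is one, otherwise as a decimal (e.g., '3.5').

Step 1: insert 3 -> lo=[3] (size 1, max 3) hi=[] (size 0) -> median=3
Step 2: insert 28 -> lo=[3] (size 1, max 3) hi=[28] (size 1, min 28) -> median=15.5
Step 3: insert 20 -> lo=[3, 20] (size 2, max 20) hi=[28] (size 1, min 28) -> median=20
Step 4: insert 37 -> lo=[3, 20] (size 2, max 20) hi=[28, 37] (size 2, min 28) -> median=24
Step 5: insert 13 -> lo=[3, 13, 20] (size 3, max 20) hi=[28, 37] (size 2, min 28) -> median=20
Step 6: insert 39 -> lo=[3, 13, 20] (size 3, max 20) hi=[28, 37, 39] (size 3, min 28) -> median=24
Step 7: insert 15 -> lo=[3, 13, 15, 20] (size 4, max 20) hi=[28, 37, 39] (size 3, min 28) -> median=20
Step 8: insert 34 -> lo=[3, 13, 15, 20] (size 4, max 20) hi=[28, 34, 37, 39] (size 4, min 28) -> median=24
Step 9: insert 48 -> lo=[3, 13, 15, 20, 28] (size 5, max 28) hi=[34, 37, 39, 48] (size 4, min 34) -> median=28
Step 10: insert 48 -> lo=[3, 13, 15, 20, 28] (size 5, max 28) hi=[34, 37, 39, 48, 48] (size 5, min 34) -> median=31

Answer: 3 15.5 20 24 20 24 20 24 28 31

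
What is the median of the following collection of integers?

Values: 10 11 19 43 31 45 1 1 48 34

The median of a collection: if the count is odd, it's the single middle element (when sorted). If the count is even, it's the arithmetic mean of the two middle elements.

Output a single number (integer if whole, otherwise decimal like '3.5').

Answer: 25

Derivation:
Step 1: insert 10 -> lo=[10] (size 1, max 10) hi=[] (size 0) -> median=10
Step 2: insert 11 -> lo=[10] (size 1, max 10) hi=[11] (size 1, min 11) -> median=10.5
Step 3: insert 19 -> lo=[10, 11] (size 2, max 11) hi=[19] (size 1, min 19) -> median=11
Step 4: insert 43 -> lo=[10, 11] (size 2, max 11) hi=[19, 43] (size 2, min 19) -> median=15
Step 5: insert 31 -> lo=[10, 11, 19] (size 3, max 19) hi=[31, 43] (size 2, min 31) -> median=19
Step 6: insert 45 -> lo=[10, 11, 19] (size 3, max 19) hi=[31, 43, 45] (size 3, min 31) -> median=25
Step 7: insert 1 -> lo=[1, 10, 11, 19] (size 4, max 19) hi=[31, 43, 45] (size 3, min 31) -> median=19
Step 8: insert 1 -> lo=[1, 1, 10, 11] (size 4, max 11) hi=[19, 31, 43, 45] (size 4, min 19) -> median=15
Step 9: insert 48 -> lo=[1, 1, 10, 11, 19] (size 5, max 19) hi=[31, 43, 45, 48] (size 4, min 31) -> median=19
Step 10: insert 34 -> lo=[1, 1, 10, 11, 19] (size 5, max 19) hi=[31, 34, 43, 45, 48] (size 5, min 31) -> median=25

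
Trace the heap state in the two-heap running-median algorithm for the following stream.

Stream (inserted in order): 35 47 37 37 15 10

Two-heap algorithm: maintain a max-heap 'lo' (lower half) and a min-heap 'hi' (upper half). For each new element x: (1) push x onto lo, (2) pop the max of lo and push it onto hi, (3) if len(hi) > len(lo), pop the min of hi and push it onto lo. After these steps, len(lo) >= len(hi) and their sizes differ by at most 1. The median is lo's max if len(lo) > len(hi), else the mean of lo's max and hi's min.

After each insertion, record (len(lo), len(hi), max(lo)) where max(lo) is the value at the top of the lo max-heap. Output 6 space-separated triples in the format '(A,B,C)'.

Step 1: insert 35 -> lo=[35] hi=[] -> (len(lo)=1, len(hi)=0, max(lo)=35)
Step 2: insert 47 -> lo=[35] hi=[47] -> (len(lo)=1, len(hi)=1, max(lo)=35)
Step 3: insert 37 -> lo=[35, 37] hi=[47] -> (len(lo)=2, len(hi)=1, max(lo)=37)
Step 4: insert 37 -> lo=[35, 37] hi=[37, 47] -> (len(lo)=2, len(hi)=2, max(lo)=37)
Step 5: insert 15 -> lo=[15, 35, 37] hi=[37, 47] -> (len(lo)=3, len(hi)=2, max(lo)=37)
Step 6: insert 10 -> lo=[10, 15, 35] hi=[37, 37, 47] -> (len(lo)=3, len(hi)=3, max(lo)=35)

Answer: (1,0,35) (1,1,35) (2,1,37) (2,2,37) (3,2,37) (3,3,35)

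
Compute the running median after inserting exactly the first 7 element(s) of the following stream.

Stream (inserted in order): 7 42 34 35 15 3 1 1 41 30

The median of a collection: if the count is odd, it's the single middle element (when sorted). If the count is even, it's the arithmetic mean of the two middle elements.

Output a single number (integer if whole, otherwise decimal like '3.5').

Step 1: insert 7 -> lo=[7] (size 1, max 7) hi=[] (size 0) -> median=7
Step 2: insert 42 -> lo=[7] (size 1, max 7) hi=[42] (size 1, min 42) -> median=24.5
Step 3: insert 34 -> lo=[7, 34] (size 2, max 34) hi=[42] (size 1, min 42) -> median=34
Step 4: insert 35 -> lo=[7, 34] (size 2, max 34) hi=[35, 42] (size 2, min 35) -> median=34.5
Step 5: insert 15 -> lo=[7, 15, 34] (size 3, max 34) hi=[35, 42] (size 2, min 35) -> median=34
Step 6: insert 3 -> lo=[3, 7, 15] (size 3, max 15) hi=[34, 35, 42] (size 3, min 34) -> median=24.5
Step 7: insert 1 -> lo=[1, 3, 7, 15] (size 4, max 15) hi=[34, 35, 42] (size 3, min 34) -> median=15

Answer: 15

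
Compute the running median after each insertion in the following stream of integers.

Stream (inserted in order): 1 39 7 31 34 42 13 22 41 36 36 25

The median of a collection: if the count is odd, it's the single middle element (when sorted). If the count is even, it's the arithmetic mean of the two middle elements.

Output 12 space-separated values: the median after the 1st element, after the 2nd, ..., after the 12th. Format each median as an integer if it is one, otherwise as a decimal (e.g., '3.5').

Step 1: insert 1 -> lo=[1] (size 1, max 1) hi=[] (size 0) -> median=1
Step 2: insert 39 -> lo=[1] (size 1, max 1) hi=[39] (size 1, min 39) -> median=20
Step 3: insert 7 -> lo=[1, 7] (size 2, max 7) hi=[39] (size 1, min 39) -> median=7
Step 4: insert 31 -> lo=[1, 7] (size 2, max 7) hi=[31, 39] (size 2, min 31) -> median=19
Step 5: insert 34 -> lo=[1, 7, 31] (size 3, max 31) hi=[34, 39] (size 2, min 34) -> median=31
Step 6: insert 42 -> lo=[1, 7, 31] (size 3, max 31) hi=[34, 39, 42] (size 3, min 34) -> median=32.5
Step 7: insert 13 -> lo=[1, 7, 13, 31] (size 4, max 31) hi=[34, 39, 42] (size 3, min 34) -> median=31
Step 8: insert 22 -> lo=[1, 7, 13, 22] (size 4, max 22) hi=[31, 34, 39, 42] (size 4, min 31) -> median=26.5
Step 9: insert 41 -> lo=[1, 7, 13, 22, 31] (size 5, max 31) hi=[34, 39, 41, 42] (size 4, min 34) -> median=31
Step 10: insert 36 -> lo=[1, 7, 13, 22, 31] (size 5, max 31) hi=[34, 36, 39, 41, 42] (size 5, min 34) -> median=32.5
Step 11: insert 36 -> lo=[1, 7, 13, 22, 31, 34] (size 6, max 34) hi=[36, 36, 39, 41, 42] (size 5, min 36) -> median=34
Step 12: insert 25 -> lo=[1, 7, 13, 22, 25, 31] (size 6, max 31) hi=[34, 36, 36, 39, 41, 42] (size 6, min 34) -> median=32.5

Answer: 1 20 7 19 31 32.5 31 26.5 31 32.5 34 32.5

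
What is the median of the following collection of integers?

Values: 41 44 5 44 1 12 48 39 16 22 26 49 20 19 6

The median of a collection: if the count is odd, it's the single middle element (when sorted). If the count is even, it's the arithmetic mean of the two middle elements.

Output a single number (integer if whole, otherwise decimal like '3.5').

Step 1: insert 41 -> lo=[41] (size 1, max 41) hi=[] (size 0) -> median=41
Step 2: insert 44 -> lo=[41] (size 1, max 41) hi=[44] (size 1, min 44) -> median=42.5
Step 3: insert 5 -> lo=[5, 41] (size 2, max 41) hi=[44] (size 1, min 44) -> median=41
Step 4: insert 44 -> lo=[5, 41] (size 2, max 41) hi=[44, 44] (size 2, min 44) -> median=42.5
Step 5: insert 1 -> lo=[1, 5, 41] (size 3, max 41) hi=[44, 44] (size 2, min 44) -> median=41
Step 6: insert 12 -> lo=[1, 5, 12] (size 3, max 12) hi=[41, 44, 44] (size 3, min 41) -> median=26.5
Step 7: insert 48 -> lo=[1, 5, 12, 41] (size 4, max 41) hi=[44, 44, 48] (size 3, min 44) -> median=41
Step 8: insert 39 -> lo=[1, 5, 12, 39] (size 4, max 39) hi=[41, 44, 44, 48] (size 4, min 41) -> median=40
Step 9: insert 16 -> lo=[1, 5, 12, 16, 39] (size 5, max 39) hi=[41, 44, 44, 48] (size 4, min 41) -> median=39
Step 10: insert 22 -> lo=[1, 5, 12, 16, 22] (size 5, max 22) hi=[39, 41, 44, 44, 48] (size 5, min 39) -> median=30.5
Step 11: insert 26 -> lo=[1, 5, 12, 16, 22, 26] (size 6, max 26) hi=[39, 41, 44, 44, 48] (size 5, min 39) -> median=26
Step 12: insert 49 -> lo=[1, 5, 12, 16, 22, 26] (size 6, max 26) hi=[39, 41, 44, 44, 48, 49] (size 6, min 39) -> median=32.5
Step 13: insert 20 -> lo=[1, 5, 12, 16, 20, 22, 26] (size 7, max 26) hi=[39, 41, 44, 44, 48, 49] (size 6, min 39) -> median=26
Step 14: insert 19 -> lo=[1, 5, 12, 16, 19, 20, 22] (size 7, max 22) hi=[26, 39, 41, 44, 44, 48, 49] (size 7, min 26) -> median=24
Step 15: insert 6 -> lo=[1, 5, 6, 12, 16, 19, 20, 22] (size 8, max 22) hi=[26, 39, 41, 44, 44, 48, 49] (size 7, min 26) -> median=22

Answer: 22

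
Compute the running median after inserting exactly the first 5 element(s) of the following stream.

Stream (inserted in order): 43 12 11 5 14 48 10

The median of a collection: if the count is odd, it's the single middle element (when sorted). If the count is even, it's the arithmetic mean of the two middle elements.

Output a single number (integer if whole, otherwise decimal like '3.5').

Step 1: insert 43 -> lo=[43] (size 1, max 43) hi=[] (size 0) -> median=43
Step 2: insert 12 -> lo=[12] (size 1, max 12) hi=[43] (size 1, min 43) -> median=27.5
Step 3: insert 11 -> lo=[11, 12] (size 2, max 12) hi=[43] (size 1, min 43) -> median=12
Step 4: insert 5 -> lo=[5, 11] (size 2, max 11) hi=[12, 43] (size 2, min 12) -> median=11.5
Step 5: insert 14 -> lo=[5, 11, 12] (size 3, max 12) hi=[14, 43] (size 2, min 14) -> median=12

Answer: 12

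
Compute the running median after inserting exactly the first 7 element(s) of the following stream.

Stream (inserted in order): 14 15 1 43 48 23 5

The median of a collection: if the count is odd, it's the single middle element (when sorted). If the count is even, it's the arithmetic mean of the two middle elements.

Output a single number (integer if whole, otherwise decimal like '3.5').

Answer: 15

Derivation:
Step 1: insert 14 -> lo=[14] (size 1, max 14) hi=[] (size 0) -> median=14
Step 2: insert 15 -> lo=[14] (size 1, max 14) hi=[15] (size 1, min 15) -> median=14.5
Step 3: insert 1 -> lo=[1, 14] (size 2, max 14) hi=[15] (size 1, min 15) -> median=14
Step 4: insert 43 -> lo=[1, 14] (size 2, max 14) hi=[15, 43] (size 2, min 15) -> median=14.5
Step 5: insert 48 -> lo=[1, 14, 15] (size 3, max 15) hi=[43, 48] (size 2, min 43) -> median=15
Step 6: insert 23 -> lo=[1, 14, 15] (size 3, max 15) hi=[23, 43, 48] (size 3, min 23) -> median=19
Step 7: insert 5 -> lo=[1, 5, 14, 15] (size 4, max 15) hi=[23, 43, 48] (size 3, min 23) -> median=15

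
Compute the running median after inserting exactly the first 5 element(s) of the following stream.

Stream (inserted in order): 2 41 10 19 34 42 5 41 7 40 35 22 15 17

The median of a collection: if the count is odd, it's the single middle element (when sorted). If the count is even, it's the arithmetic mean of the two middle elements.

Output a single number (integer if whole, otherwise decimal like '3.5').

Step 1: insert 2 -> lo=[2] (size 1, max 2) hi=[] (size 0) -> median=2
Step 2: insert 41 -> lo=[2] (size 1, max 2) hi=[41] (size 1, min 41) -> median=21.5
Step 3: insert 10 -> lo=[2, 10] (size 2, max 10) hi=[41] (size 1, min 41) -> median=10
Step 4: insert 19 -> lo=[2, 10] (size 2, max 10) hi=[19, 41] (size 2, min 19) -> median=14.5
Step 5: insert 34 -> lo=[2, 10, 19] (size 3, max 19) hi=[34, 41] (size 2, min 34) -> median=19

Answer: 19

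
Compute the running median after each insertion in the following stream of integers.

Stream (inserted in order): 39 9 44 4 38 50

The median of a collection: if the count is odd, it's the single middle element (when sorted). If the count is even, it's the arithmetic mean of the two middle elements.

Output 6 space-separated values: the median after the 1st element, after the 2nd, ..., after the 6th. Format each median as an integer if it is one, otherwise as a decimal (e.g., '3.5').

Answer: 39 24 39 24 38 38.5

Derivation:
Step 1: insert 39 -> lo=[39] (size 1, max 39) hi=[] (size 0) -> median=39
Step 2: insert 9 -> lo=[9] (size 1, max 9) hi=[39] (size 1, min 39) -> median=24
Step 3: insert 44 -> lo=[9, 39] (size 2, max 39) hi=[44] (size 1, min 44) -> median=39
Step 4: insert 4 -> lo=[4, 9] (size 2, max 9) hi=[39, 44] (size 2, min 39) -> median=24
Step 5: insert 38 -> lo=[4, 9, 38] (size 3, max 38) hi=[39, 44] (size 2, min 39) -> median=38
Step 6: insert 50 -> lo=[4, 9, 38] (size 3, max 38) hi=[39, 44, 50] (size 3, min 39) -> median=38.5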